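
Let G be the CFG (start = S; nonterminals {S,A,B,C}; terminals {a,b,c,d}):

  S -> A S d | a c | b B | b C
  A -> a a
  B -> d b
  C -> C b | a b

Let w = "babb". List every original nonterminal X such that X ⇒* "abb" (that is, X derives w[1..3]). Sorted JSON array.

CNF form of G:
  S -> A X4 | T0 T3 | T2 B | T2 C
  A -> T0 T0
  B -> T1 T2
  C -> C T2 | T0 T2
  T0 -> a
  T1 -> d
  T2 -> b
  T3 -> c
  X4 -> S T1

Fill CYK table bottom-up, restricted to cells inside w[1..3]:
  cell(1,1) a: {T0}  orig:{}
  cell(2,2) b: {T2}  orig:{}
  cell(3,3) b: {T2}  orig:{}
  cell(1,2) ab: {C}
  cell(2,3) bb: ∅
  cell(1,3) abb: {C}

Original NTs in T[1,3] deriving "abb": ["C"]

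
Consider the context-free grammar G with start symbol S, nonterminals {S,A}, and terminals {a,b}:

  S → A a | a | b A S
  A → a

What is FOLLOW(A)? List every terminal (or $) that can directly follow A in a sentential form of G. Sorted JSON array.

Compute FIRST by fixpoint:
[1]
  A via A→a: +{a}
  S via S→A a: +{a}
  S via S→b A S: +{b}
  FIRST(S)={a,b}  FIRST(A)={a}
[2] (no change)
  FIRST(S)={a,b}  FIRST(A)={a}

FOLLOW sets:
seed FOLLOW(S) with $
round 1:
  S→A a: FOLLOW(A) ⊇ FIRST(a) = {a}; new: +{a}
  S→b A S: FOLLOW(A) ⊇ FIRST(S) = {a,b}; new: +{b}
  S: {$}  A: {a,b}
round 2: (no change)
  S: {$}  A: {a,b}

FOLLOW(A) = ["a", "b"]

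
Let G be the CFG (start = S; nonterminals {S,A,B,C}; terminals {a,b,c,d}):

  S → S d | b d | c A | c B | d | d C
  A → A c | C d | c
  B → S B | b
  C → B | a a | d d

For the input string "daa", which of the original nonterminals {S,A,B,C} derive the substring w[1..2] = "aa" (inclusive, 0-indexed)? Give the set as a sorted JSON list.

Convert to CNF:
  S -> S T1 | T0 A | T0 B | T1 C | T3 T1 | d
  A -> A T0 | C T1 | c
  B -> S B | b
  C -> S B | T1 T1 | T2 T2 | b
  T0 -> c
  T1 -> d
  T2 -> a
  T3 -> b

CYK fill (cells [i..j] with 1 ≤ i ≤ j ≤ 2 only):
  [1..1]={T2}  "a"  orig:{}
  [2..2]={T2}  "a"  orig:{}
  [1..2]={C}  "aa"

Original NTs in T[1,2] deriving "aa": ["C"]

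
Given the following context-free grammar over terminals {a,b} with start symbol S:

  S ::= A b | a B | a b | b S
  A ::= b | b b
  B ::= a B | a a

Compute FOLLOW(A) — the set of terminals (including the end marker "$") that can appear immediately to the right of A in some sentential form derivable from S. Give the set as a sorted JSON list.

Compute FIRST by fixpoint:
[1]
  A via A→b: +{b}
  B via B→a B: +{a}
  S via S→A b: +{b}
  S via S→a B: +{a}
  S: {a,b}  A: {b}  B: {a}
[2] done
  S: {a,b}  A: {b}  B: {a}

FOLLOW iteration:
initialize: $ ∈ FOLLOW(S)
[1]
  S→A b: FOLLOW(A) ⊇ FIRST(b) = {b}; new: +{b}
  S→a B: FOLLOW(B) ⊇ FOLLOW(S) ⊇ {$}; new: +{$}
  FOLLOW[S]={$}  FOLLOW[A]={b}  FOLLOW[B]={$}
[2] done
  FOLLOW[S]={$}  FOLLOW[A]={b}  FOLLOW[B]={$}

FOLLOW(A) = ["b"]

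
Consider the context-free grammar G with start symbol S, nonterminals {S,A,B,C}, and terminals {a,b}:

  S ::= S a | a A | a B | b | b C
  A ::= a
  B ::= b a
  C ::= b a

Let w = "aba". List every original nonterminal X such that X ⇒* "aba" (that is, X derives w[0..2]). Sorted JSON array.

CNF form of G:
  S -> S T1 | T0 C | T1 A | T1 B | b
  A -> a
  B -> T0 T1
  C -> T0 T1
  T0 -> b
  T1 -> a

Fill CYK table bottom-up (cells [i..j] with 0 ≤ i ≤ j ≤ 2 only):
  T[0,0] 'a' = {A,T1}  orig:{A}
  T[1,1] 'b' = {S,T0}  orig:{S}
  T[2,2] 'a' = {A,T1}  orig:{A}
  T[0,1] 'ab' = ∅
  T[1,2] 'ba' = {B,C,S}
  T[0,2] 'aba' = {S}

Original NTs in T[0,2] deriving "aba": ["S"]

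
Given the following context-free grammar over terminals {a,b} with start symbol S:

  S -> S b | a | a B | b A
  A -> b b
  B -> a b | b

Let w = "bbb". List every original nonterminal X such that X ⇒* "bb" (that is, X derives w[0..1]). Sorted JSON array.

Convert to CNF:
  S -> S T0 | T0 A | T1 B | a
  A -> T0 T0
  B -> T1 T0 | b
  T0 -> b
  T1 -> a

CYK table (by increasing span) — only the sub-triangle for w[0..1]:
  T[0,0] 'b' = {B,T0}  orig:{B}
  T[1,1] 'b' = {B,T0}  orig:{B}
  T[0,1] 'bb' = {A}

Original NTs in T[0,1] deriving "bb": ["A"]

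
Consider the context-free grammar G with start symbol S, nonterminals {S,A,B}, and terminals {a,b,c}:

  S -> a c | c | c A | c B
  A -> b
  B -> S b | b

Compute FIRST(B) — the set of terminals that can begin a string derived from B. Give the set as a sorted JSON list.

FIRST iteration:
round 1:
  A via A→b: +{b}
  B via B→b: +{b}
  S via S→a c: +{a}
  S via S→c: +{c}
  S: {a,c}  A: {b}  B: {b}
round 2:
  B via B→S b: +{a,c}
  S: {a,c}  A: {b}  B: {a,b,c}
round 3: — fixpoint
  S: {a,c}  A: {b}  B: {a,b,c}

FIRST(B) = ["a", "b", "c"]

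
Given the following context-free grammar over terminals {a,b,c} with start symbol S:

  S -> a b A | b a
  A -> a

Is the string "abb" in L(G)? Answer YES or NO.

Convert to CNF:
  S -> T0 X2 | T1 T0
  A -> a
  T0 -> a
  T1 -> b
  X2 -> T1 A

CYK fill:
  T[0,0] 'a' = {A,T0}  orig:{A}
  T[1,1] 'b' = {T1}  orig:{}
  T[2,2] 'b' = {T1}  orig:{}
  T[0,1] 'ab' = ∅
  T[1,2] 'bb' = ∅
  T[0,2] 'abb' = ∅

S ∉ T[0,2] ⇒ NO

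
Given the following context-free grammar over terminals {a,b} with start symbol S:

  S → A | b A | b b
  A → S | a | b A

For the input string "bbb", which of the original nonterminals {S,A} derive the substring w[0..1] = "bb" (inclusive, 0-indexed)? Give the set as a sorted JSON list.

CNF form of G:
  S -> T0 A | T0 T0 | a
  A -> T0 A | T0 T0 | a
  T0 -> b

CYK table (by increasing span), restricted to cells inside w[0..1]:
  cell(0,0) b: {T0}  orig:{}
  cell(1,1) b: {T0}  orig:{}
  cell(0,1) bb: {A,S}

Original NTs in T[0,1] deriving "bb": ["A", "S"]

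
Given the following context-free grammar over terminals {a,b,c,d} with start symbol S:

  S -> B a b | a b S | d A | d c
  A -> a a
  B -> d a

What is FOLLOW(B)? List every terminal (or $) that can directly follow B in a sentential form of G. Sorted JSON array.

FIRST iteration:
round 1:
  A via A→a a: +{a}
  B via B→d a: +{d}
  S via S→B a b: +{d}
  S via S→a b S: +{a}
  S: {a,d}  A: {a}  B: {d}
round 2: — fixpoint
  S: {a,d}  A: {a}  B: {d}

Compute FOLLOW by fixpoint:
initialize: $ ∈ FOLLOW(S)
iter 1:
  S→B a b: FOLLOW(B) ⊇ FIRST(a) = {a}; new: +{a}
  S→d A: FOLLOW(A) ⊇ FOLLOW(S) ⊇ {$}; new: +{$}
  FOLLOW(S)={$}  FOLLOW(A)={$}  FOLLOW(B)={a}
iter 2: — fixpoint
  FOLLOW(S)={$}  FOLLOW(A)={$}  FOLLOW(B)={a}

FOLLOW(B) = ["a"]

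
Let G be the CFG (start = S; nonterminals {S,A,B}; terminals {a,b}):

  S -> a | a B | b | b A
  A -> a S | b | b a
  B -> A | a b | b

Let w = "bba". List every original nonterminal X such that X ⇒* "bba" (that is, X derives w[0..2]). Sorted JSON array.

Convert to CNF:
  S -> T0 B | T1 A | a | b
  A -> T0 S | T1 T0 | b
  B -> T0 S | T0 T1 | T1 T0 | b
  T0 -> a
  T1 -> b

Fill CYK table bottom-up, restricted to cells inside w[0..2]:
  T[0,0] 'b' = {A,B,S,T1}  orig:{A,B,S}
  T[1,1] 'b' = {A,B,S,T1}  orig:{A,B,S}
  T[2,2] 'a' = {S,T0}  orig:{S}
  T[0,1] 'bb' = {S}
  T[1,2] 'ba' = {A,B}
  T[0,2] 'bba' = {S}

Original NTs in T[0,2] deriving "bba": ["S"]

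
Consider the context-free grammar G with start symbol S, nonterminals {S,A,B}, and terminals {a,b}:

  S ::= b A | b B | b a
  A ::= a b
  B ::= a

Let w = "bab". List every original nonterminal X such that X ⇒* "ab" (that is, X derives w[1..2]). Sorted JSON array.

Convert to CNF:
  S -> T1 A | T1 B | T1 T0
  A -> T0 T1
  B -> a
  T0 -> a
  T1 -> b

CYK table (by increasing span) — only the sub-triangle for w[1..2]:
  cell(1,1) a: {B,T0}  orig:{B}
  cell(2,2) b: {T1}  orig:{}
  cell(1,2) ab: {A}

Original NTs in T[1,2] deriving "ab": ["A"]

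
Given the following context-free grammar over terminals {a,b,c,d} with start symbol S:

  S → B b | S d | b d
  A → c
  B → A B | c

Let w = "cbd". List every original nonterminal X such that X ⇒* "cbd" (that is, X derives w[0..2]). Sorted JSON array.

Convert to CNF:
  S -> B T0 | S T1 | T0 T1
  A -> c
  B -> A B | c
  T0 -> b
  T1 -> d

CYK fill — only the sub-triangle for w[0..2]:
  T[0,0] 'c' = {A,B}
  T[1,1] 'b' = {T0}  orig:{}
  T[2,2] 'd' = {T1}  orig:{}
  T[0,1] 'cb' = {S}
  T[1,2] 'bd' = {S}
  T[0,2] 'cbd' = {S}

Original NTs in T[0,2] deriving "cbd": ["S"]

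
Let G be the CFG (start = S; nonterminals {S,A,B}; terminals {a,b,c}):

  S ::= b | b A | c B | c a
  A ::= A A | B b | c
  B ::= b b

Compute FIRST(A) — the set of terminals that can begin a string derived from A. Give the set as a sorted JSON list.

Compute FIRST by fixpoint:
iter 1:
  A via A→c: +{c}
  B via B→b b: +{b}
  S via S→b: +{b}
  S via S→c B: +{c}
  FIRST[S]={b,c}  FIRST[A]={c}  FIRST[B]={b}
iter 2:
  A via A→B b: +{b}
  FIRST[S]={b,c}  FIRST[A]={b,c}  FIRST[B]={b}
iter 3: done
  FIRST[S]={b,c}  FIRST[A]={b,c}  FIRST[B]={b}

FIRST(A) = ["b", "c"]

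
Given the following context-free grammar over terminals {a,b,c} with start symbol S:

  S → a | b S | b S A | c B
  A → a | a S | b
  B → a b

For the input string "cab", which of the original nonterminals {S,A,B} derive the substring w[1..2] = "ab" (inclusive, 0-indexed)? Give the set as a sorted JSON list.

CNF form of G:
  S -> T1 S | T1 X3 | T2 B | a
  A -> T0 S | a | b
  B -> T0 T1
  T0 -> a
  T1 -> b
  T2 -> c
  X3 -> S A

Fill CYK table bottom-up — only the sub-triangle for w[1..2]:
  cell(1,1) a: {A,S,T0}  orig:{A,S}
  cell(2,2) b: {A,T1}  orig:{A}
  cell(1,2) ab: {B,X3}  orig:{B}

Original NTs in T[1,2] deriving "ab": ["B"]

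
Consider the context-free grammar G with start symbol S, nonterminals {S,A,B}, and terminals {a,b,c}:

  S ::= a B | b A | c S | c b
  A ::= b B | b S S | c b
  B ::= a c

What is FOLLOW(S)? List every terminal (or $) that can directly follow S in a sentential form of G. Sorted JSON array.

Compute FIRST by fixpoint:
[1]
  A via A→b B: +{b}
  A via A→c b: +{c}
  B via B→a c: +{a}
  S via S→a B: +{a}
  S via S→b A: +{b}
  S via S→c S: +{c}
  FIRST(S)={a,b,c}  FIRST(A)={b,c}  FIRST(B)={a}
[2] (stable)
  FIRST(S)={a,b,c}  FIRST(A)={b,c}  FIRST(B)={a}

Compute FOLLOW by fixpoint:
initialize: $ ∈ FOLLOW(S)
pass 1:
  A→b S S: FOLLOW(S) ⊇ FIRST(S) = {a,b,c}; new: +{a,b,c}
  S→a B: FOLLOW(B) ⊇ FOLLOW(S) ⊇ {$,a,b,c}; new: +{$,a,b,c}
  S→b A: FOLLOW(A) ⊇ FOLLOW(S) ⊇ {$,a,b,c}; new: +{$,a,b,c}
  FOLLOW[S]={$,a,b,c}  FOLLOW[A]={$,a,b,c}  FOLLOW[B]={$,a,b,c}
pass 2: (stable)
  FOLLOW[S]={$,a,b,c}  FOLLOW[A]={$,a,b,c}  FOLLOW[B]={$,a,b,c}

FOLLOW(S) = ["$", "a", "b", "c"]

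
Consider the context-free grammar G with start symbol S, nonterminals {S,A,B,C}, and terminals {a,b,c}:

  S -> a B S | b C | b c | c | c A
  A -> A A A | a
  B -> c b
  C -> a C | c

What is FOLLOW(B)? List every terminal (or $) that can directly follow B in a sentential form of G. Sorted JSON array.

Compute FIRST by fixpoint:
pass 1:
  A via A→a: +{a}
  B via B→c b: +{c}
  C via C→a C: +{a}
  C via C→c: +{c}
  S via S→a B S: +{a}
  S via S→b C: +{b}
  S via S→c: +{c}
  S: {a,b,c}  A: {a}  B: {c}  C: {a,c}
pass 2: — fixpoint
  S: {a,b,c}  A: {a}  B: {c}  C: {a,c}

Compute FOLLOW by fixpoint:
initialize: $ ∈ FOLLOW(S)
iter 1:
  A→A A A: FOLLOW(A) ⊇ FIRST(A) = {a}; new: +{a}
  S→a B S: FOLLOW(B) ⊇ FIRST(S) = {a,b,c}; new: +{a,b,c}
  S→b C: FOLLOW(C) ⊇ FOLLOW(S) ⊇ {$}; new: +{$}
  S→c A: FOLLOW(A) ⊇ FOLLOW(S) ⊇ {$}; new: +{$}
  S: {$}  A: {$,a}  B: {a,b,c}  C: {$}
iter 2: — fixpoint
  S: {$}  A: {$,a}  B: {a,b,c}  C: {$}

FOLLOW(B) = ["a", "b", "c"]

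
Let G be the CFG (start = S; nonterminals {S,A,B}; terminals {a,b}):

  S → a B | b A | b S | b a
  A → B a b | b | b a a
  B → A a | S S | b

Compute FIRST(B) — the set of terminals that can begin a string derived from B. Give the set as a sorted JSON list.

Compute FIRST by fixpoint:
[1]
  A via A→b: +{b}
  B via B→A a: +{b}
  S via S→a B: +{a}
  S via S→b A: +{b}
  FIRST(S)={a,b}  FIRST(A)={b}  FIRST(B)={b}
[2]
  B via B→S S: +{a}
  FIRST(S)={a,b}  FIRST(A)={b}  FIRST(B)={a,b}
[3]
  A via A→B a b: +{a}
  FIRST(S)={a,b}  FIRST(A)={a,b}  FIRST(B)={a,b}
[4] (no change)
  FIRST(S)={a,b}  FIRST(A)={a,b}  FIRST(B)={a,b}

FIRST(B) = ["a", "b"]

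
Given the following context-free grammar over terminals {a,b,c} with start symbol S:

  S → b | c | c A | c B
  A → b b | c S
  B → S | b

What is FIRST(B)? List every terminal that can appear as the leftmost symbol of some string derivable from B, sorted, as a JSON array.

FIRST iteration:
round 1:
  A via A→b b: +{b}
  A via A→c S: +{c}
  B via B→b: +{b}
  S via S→b: +{b}
  S via S→c: +{c}
  S: {b,c}  A: {b,c}  B: {b}
round 2:
  B via B→S: +{c}
  S: {b,c}  A: {b,c}  B: {b,c}
round 3: — fixpoint
  S: {b,c}  A: {b,c}  B: {b,c}

FIRST(B) = ["b", "c"]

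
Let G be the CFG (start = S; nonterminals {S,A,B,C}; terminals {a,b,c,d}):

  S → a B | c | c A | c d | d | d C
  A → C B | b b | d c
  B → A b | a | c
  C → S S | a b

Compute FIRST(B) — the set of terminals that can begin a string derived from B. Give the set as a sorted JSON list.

Compute FIRST by fixpoint:
iter 1:
  A via A→b b: +{b}
  A via A→d c: +{d}
  B via B→A b: +{b,d}
  B via B→a: +{a}
  B via B→c: +{c}
  C via C→a b: +{a}
  S via S→a B: +{a}
  S via S→c: +{c}
  S via S→d: +{d}
  FIRST[S]={a,c,d}  FIRST[A]={b,d}  FIRST[B]={a,b,c,d}  FIRST[C]={a}
iter 2:
  A via A→C B: +{a}
  C via C→S S: +{c,d}
  FIRST[S]={a,c,d}  FIRST[A]={a,b,d}  FIRST[B]={a,b,c,d}  FIRST[C]={a,c,d}
iter 3:
  A via A→C B: +{c}
  FIRST[S]={a,c,d}  FIRST[A]={a,b,c,d}  FIRST[B]={a,b,c,d}  FIRST[C]={a,c,d}
iter 4: (no change)
  FIRST[S]={a,c,d}  FIRST[A]={a,b,c,d}  FIRST[B]={a,b,c,d}  FIRST[C]={a,c,d}

FIRST(B) = ["a", "b", "c", "d"]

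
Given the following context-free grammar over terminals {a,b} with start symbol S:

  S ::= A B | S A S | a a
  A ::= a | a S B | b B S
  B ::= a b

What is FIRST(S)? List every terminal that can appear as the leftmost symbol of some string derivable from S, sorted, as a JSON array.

FIRST iteration:
round 1:
  A via A→a: +{a}
  A via A→b B S: +{b}
  B via B→a b: +{a}
  S via S→A B: +{a,b}
  FIRST(S)={a,b}  FIRST(A)={a,b}  FIRST(B)={a}
round 2: (no change)
  FIRST(S)={a,b}  FIRST(A)={a,b}  FIRST(B)={a}

FIRST(S) = ["a", "b"]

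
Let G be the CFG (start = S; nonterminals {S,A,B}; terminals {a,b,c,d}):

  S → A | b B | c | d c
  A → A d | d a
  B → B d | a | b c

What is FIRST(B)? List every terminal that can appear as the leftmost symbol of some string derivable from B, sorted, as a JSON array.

Compute FIRST by fixpoint:
pass 1:
  A via A→d a: +{d}
  B via B→a: +{a}
  B via B→b c: +{b}
  S via S→A: +{d}
  S via S→b B: +{b}
  S via S→c: +{c}
  FIRST(S)={b,c,d}  FIRST(A)={d}  FIRST(B)={a,b}
pass 2: (stable)
  FIRST(S)={b,c,d}  FIRST(A)={d}  FIRST(B)={a,b}

FIRST(B) = ["a", "b"]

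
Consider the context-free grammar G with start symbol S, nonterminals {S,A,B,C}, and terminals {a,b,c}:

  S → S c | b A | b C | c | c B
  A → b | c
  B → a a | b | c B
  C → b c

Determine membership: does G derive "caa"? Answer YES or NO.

CNF form of G:
  S -> S T1 | T1 B | T2 A | T2 C | c
  A -> b | c
  B -> T0 T0 | T1 B | b
  C -> T2 T1
  T0 -> a
  T1 -> c
  T2 -> b

CYK table (by increasing span):
  cell(0,0) c: {A,S,T1}  orig:{A,S}
  cell(1,1) a: {T0}  orig:{}
  cell(2,2) a: {T0}  orig:{}
  cell(0,1) ca: ∅
  cell(1,2) aa: {B}
  cell(0,2) caa: {B,S}

S ∈ T[0,2] ⇒ YES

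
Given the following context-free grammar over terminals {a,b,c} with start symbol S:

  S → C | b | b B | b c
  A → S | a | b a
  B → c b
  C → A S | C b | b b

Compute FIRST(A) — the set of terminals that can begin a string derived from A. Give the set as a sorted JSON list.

Compute FIRST by fixpoint:
iter 1:
  A via A→a: +{a}
  A via A→b a: +{b}
  B via B→c b: +{c}
  C via C→A S: +{a,b}
  S via S→C: +{a,b}
  FIRST(S)={a,b}  FIRST(A)={a,b}  FIRST(B)={c}  FIRST(C)={a,b}
iter 2: — fixpoint
  FIRST(S)={a,b}  FIRST(A)={a,b}  FIRST(B)={c}  FIRST(C)={a,b}

FIRST(A) = ["a", "b"]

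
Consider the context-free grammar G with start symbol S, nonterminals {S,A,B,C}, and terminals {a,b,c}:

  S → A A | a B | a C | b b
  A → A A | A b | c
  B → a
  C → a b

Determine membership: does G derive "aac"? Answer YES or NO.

CNF form of G:
  S -> A A | T0 T0 | T1 B | T1 C
  A -> A A | A T0 | c
  B -> a
  C -> T1 T0
  T0 -> b
  T1 -> a

Fill CYK table bottom-up:
  [0..0]={B,T1}  "a"  orig:{B}
  [1..1]={B,T1}  "a"  orig:{B}
  [2..2]={A}  "c"
  [0..1]={S}  "aa"
  [1..2]=∅  "ac"
  [0..2]=∅  "aac"

S ∉ T[0,2] ⇒ NO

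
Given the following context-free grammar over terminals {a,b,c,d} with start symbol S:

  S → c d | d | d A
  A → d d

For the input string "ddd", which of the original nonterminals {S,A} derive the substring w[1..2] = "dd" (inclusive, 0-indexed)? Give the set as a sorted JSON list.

CNF form of G:
  S -> T0 A | T1 T0 | d
  A -> T0 T0
  T0 -> d
  T1 -> c

CYK fill, restricted to cells inside w[1..2]:
  cell(1,1) d: {S,T0}  orig:{S}
  cell(2,2) d: {S,T0}  orig:{S}
  cell(1,2) dd: {A}

Original NTs in T[1,2] deriving "dd": ["A"]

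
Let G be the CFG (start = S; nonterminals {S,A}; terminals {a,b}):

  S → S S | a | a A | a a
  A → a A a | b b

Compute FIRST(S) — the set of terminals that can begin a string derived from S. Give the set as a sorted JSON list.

Compute FIRST by fixpoint:
round 1:
  A via A→a A a: +{a}
  A via A→b b: +{b}
  S via S→a: +{a}
  FIRST(S)={a}  FIRST(A)={a,b}
round 2: (no change)
  FIRST(S)={a}  FIRST(A)={a,b}

FIRST(S) = ["a"]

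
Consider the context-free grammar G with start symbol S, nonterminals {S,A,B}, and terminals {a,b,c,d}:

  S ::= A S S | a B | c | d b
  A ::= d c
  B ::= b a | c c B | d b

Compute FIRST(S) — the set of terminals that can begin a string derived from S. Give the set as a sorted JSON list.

FIRST sets, iterate to fixpoint:
pass 1:
  A via A→d c: +{d}
  B via B→b a: +{b}
  B via B→c c B: +{c}
  B via B→d b: +{d}
  S via S→A S S: +{d}
  S via S→a B: +{a}
  S via S→c: +{c}
  FIRST(S)={a,c,d}  FIRST(A)={d}  FIRST(B)={b,c,d}
pass 2: (stable)
  FIRST(S)={a,c,d}  FIRST(A)={d}  FIRST(B)={b,c,d}

FIRST(S) = ["a", "c", "d"]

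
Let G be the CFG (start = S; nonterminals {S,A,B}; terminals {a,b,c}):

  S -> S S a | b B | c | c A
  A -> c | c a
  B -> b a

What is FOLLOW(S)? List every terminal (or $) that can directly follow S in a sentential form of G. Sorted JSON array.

Compute FIRST by fixpoint:
round 1:
  A via A→c: +{c}
  B via B→b a: +{b}
  S via S→b B: +{b}
  S via S→c: +{c}
  FIRST[S]={b,c}  FIRST[A]={c}  FIRST[B]={b}
round 2: (stable)
  FIRST[S]={b,c}  FIRST[A]={c}  FIRST[B]={b}

FOLLOW iteration:
initialize: $ ∈ FOLLOW(S)
iter 1:
  S→S S a: FOLLOW(S) ⊇ FIRST(S) = {b,c}; new: +{b,c}
  S→S S a: FOLLOW(S) ⊇ FIRST(a) = {a}; new: +{a}
  S→b B: FOLLOW(B) ⊇ FOLLOW(S) ⊇ {$,a,b,c}; new: +{$,a,b,c}
  S→c A: FOLLOW(A) ⊇ FOLLOW(S) ⊇ {$,a,b,c}; new: +{$,a,b,c}
  FOLLOW(S)={$,a,b,c}  FOLLOW(A)={$,a,b,c}  FOLLOW(B)={$,a,b,c}
iter 2: done
  FOLLOW(S)={$,a,b,c}  FOLLOW(A)={$,a,b,c}  FOLLOW(B)={$,a,b,c}

FOLLOW(S) = ["$", "a", "b", "c"]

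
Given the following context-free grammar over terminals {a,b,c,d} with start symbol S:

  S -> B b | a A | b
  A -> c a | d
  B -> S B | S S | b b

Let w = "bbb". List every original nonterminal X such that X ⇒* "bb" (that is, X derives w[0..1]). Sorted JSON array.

CNF form of G:
  S -> B T2 | T1 A | b
  A -> T0 T1 | d
  B -> S B | S S | T2 T2
  T0 -> c
  T1 -> a
  T2 -> b

CYK fill (cells [i..j] with 0 ≤ i ≤ j ≤ 1 only):
  cell(0,0) b: {S,T2}  orig:{S}
  cell(1,1) b: {S,T2}  orig:{S}
  cell(0,1) bb: {B}

Original NTs in T[0,1] deriving "bb": ["B"]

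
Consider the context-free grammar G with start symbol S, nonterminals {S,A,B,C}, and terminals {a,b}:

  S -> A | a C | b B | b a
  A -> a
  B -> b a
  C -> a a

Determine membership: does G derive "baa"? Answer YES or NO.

Convert to CNF:
  S -> T0 B | T0 T1 | T1 C | a
  A -> a
  B -> T0 T1
  C -> T1 T1
  T0 -> b
  T1 -> a

CYK fill:
  [0..0]={T0}  "b"  orig:{}
  [1..1]={A,S,T1}  "a"  orig:{A,S}
  [2..2]={A,S,T1}  "a"  orig:{A,S}
  [0..1]={B,S}  "ba"
  [1..2]={C}  "aa"
  [0..2]=∅  "baa"

S ∉ T[0,2] ⇒ NO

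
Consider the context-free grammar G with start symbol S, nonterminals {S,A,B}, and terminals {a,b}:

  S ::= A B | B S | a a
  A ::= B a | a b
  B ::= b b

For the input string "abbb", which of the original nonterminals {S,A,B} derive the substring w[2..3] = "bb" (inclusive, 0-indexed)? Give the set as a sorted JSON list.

CNF form of G:
  S -> A B | B S | T0 T0
  A -> B T0 | T0 T1
  B -> T1 T1
  T0 -> a
  T1 -> b

CYK fill — only the sub-triangle for w[2..3]:
  T[2,2] 'b' = {T1}  orig:{}
  T[3,3] 'b' = {T1}  orig:{}
  T[2,3] 'bb' = {B}

Original NTs in T[2,3] deriving "bb": ["B"]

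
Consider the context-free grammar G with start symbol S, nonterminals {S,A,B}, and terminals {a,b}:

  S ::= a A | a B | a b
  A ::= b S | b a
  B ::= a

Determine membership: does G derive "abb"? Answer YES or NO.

Convert to CNF:
  S -> T1 A | T1 B | T1 T0
  A -> T0 S | T0 T1
  B -> a
  T0 -> b
  T1 -> a

CYK table (by increasing span):
  T[0,0] 'a' = {B,T1}  orig:{B}
  T[1,1] 'b' = {T0}  orig:{}
  T[2,2] 'b' = {T0}  orig:{}
  T[0,1] 'ab' = {S}
  T[1,2] 'bb' = ∅
  T[0,2] 'abb' = ∅

S ∉ T[0,2] ⇒ NO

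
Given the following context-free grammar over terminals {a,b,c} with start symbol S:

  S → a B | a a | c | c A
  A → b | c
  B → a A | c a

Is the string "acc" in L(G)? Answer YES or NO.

Convert to CNF:
  S -> T0 B | T0 T0 | T1 A | c
  A -> b | c
  B -> T0 A | T1 T0
  T0 -> a
  T1 -> c

CYK fill:
  T[0,0] 'a' = {T0}  orig:{}
  T[1,1] 'c' = {A,S,T1}  orig:{A,S}
  T[2,2] 'c' = {A,S,T1}  orig:{A,S}
  T[0,1] 'ac' = {B}
  T[1,2] 'cc' = {S}
  T[0,2] 'acc' = ∅

S ∉ T[0,2] ⇒ NO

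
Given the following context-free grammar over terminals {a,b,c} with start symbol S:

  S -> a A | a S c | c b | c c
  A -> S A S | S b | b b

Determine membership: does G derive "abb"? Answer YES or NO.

Convert to CNF:
  S -> T1 A | T1 X4 | T2 T0 | T2 T2
  A -> S T0 | S X3 | T0 T0
  T0 -> b
  T1 -> a
  T2 -> c
  X3 -> A S
  X4 -> S T2

CYK fill:
  T[0,0] 'a' = {T1}  orig:{}
  T[1,1] 'b' = {T0}  orig:{}
  T[2,2] 'b' = {T0}  orig:{}
  T[0,1] 'ab' = ∅
  T[1,2] 'bb' = {A}
  T[0,2] 'abb' = {S}

S ∈ T[0,2] ⇒ YES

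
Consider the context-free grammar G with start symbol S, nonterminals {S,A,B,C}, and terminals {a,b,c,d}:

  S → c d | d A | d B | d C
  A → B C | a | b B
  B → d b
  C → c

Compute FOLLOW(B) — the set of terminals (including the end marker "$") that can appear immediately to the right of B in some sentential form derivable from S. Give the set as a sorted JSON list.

Compute FIRST by fixpoint:
[1]
  A via A→a: +{a}
  A via A→b B: +{b}
  B via B→d b: +{d}
  C via C→c: +{c}
  S via S→c d: +{c}
  S via S→d A: +{d}
  FIRST[S]={c,d}  FIRST[A]={a,b}  FIRST[B]={d}  FIRST[C]={c}
[2]
  A via A→B C: +{d}
  FIRST[S]={c,d}  FIRST[A]={a,b,d}  FIRST[B]={d}  FIRST[C]={c}
[3] — fixpoint
  FIRST[S]={c,d}  FIRST[A]={a,b,d}  FIRST[B]={d}  FIRST[C]={c}

FOLLOW iteration:
FOLLOW(S) := {$}
[1]
  A→B C: FOLLOW(B) ⊇ FIRST(C) = {c}; new: +{c}
  S→d A: FOLLOW(A) ⊇ FOLLOW(S) ⊇ {$}; new: +{$}
  S→d B: FOLLOW(B) ⊇ FOLLOW(S) ⊇ {$}; new: +{$}
  S→d C: FOLLOW(C) ⊇ FOLLOW(S) ⊇ {$}; new: +{$}
  FOLLOW(S)={$}  FOLLOW(A)={$}  FOLLOW(B)={$,c}  FOLLOW(C)={$}
[2] (stable)
  FOLLOW(S)={$}  FOLLOW(A)={$}  FOLLOW(B)={$,c}  FOLLOW(C)={$}

FOLLOW(B) = ["$", "c"]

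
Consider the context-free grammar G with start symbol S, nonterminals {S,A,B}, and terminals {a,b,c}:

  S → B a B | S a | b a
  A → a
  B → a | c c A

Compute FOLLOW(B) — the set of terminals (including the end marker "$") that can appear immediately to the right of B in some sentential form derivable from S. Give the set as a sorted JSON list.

FIRST sets, iterate to fixpoint:
round 1:
  A via A→a: +{a}
  B via B→a: +{a}
  B via B→c c A: +{c}
  S via S→B a B: +{a,c}
  S via S→b a: +{b}
  FIRST(S)={a,b,c}  FIRST(A)={a}  FIRST(B)={a,c}
round 2: — fixpoint
  FIRST(S)={a,b,c}  FIRST(A)={a}  FIRST(B)={a,c}

FOLLOW sets:
initialize: $ ∈ FOLLOW(S)
iter 1:
  S→B a B: FOLLOW(B) ⊇ FIRST(a) = {a}; new: +{a}
  S→B a B: FOLLOW(B) ⊇ FOLLOW(S) ⊇ {$}; new: +{$}
  S→S a: FOLLOW(S) ⊇ FIRST(a) = {a}; new: +{a}
  FOLLOW[S]={$,a}  FOLLOW[A]={}  FOLLOW[B]={$,a}
iter 2:
  B→c c A: FOLLOW(A) ⊇ FOLLOW(B) ⊇ {$,a}; new: +{$,a}
  FOLLOW[S]={$,a}  FOLLOW[A]={$,a}  FOLLOW[B]={$,a}
iter 3: — fixpoint
  FOLLOW[S]={$,a}  FOLLOW[A]={$,a}  FOLLOW[B]={$,a}

FOLLOW(B) = ["$", "a"]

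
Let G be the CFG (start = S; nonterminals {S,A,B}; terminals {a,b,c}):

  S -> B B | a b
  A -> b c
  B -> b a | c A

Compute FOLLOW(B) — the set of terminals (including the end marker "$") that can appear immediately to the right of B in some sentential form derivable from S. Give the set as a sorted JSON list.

Compute FIRST by fixpoint:
round 1:
  A via A→b c: +{b}
  B via B→b a: +{b}
  B via B→c A: +{c}
  S via S→B B: +{b,c}
  S via S→a b: +{a}
  S: {a,b,c}  A: {b}  B: {b,c}
round 2: (no change)
  S: {a,b,c}  A: {b}  B: {b,c}

FOLLOW sets:
initialize: $ ∈ FOLLOW(S)
pass 1:
  S→B B: FOLLOW(B) ⊇ FIRST(B) = {b,c}; new: +{b,c}
  S→B B: FOLLOW(B) ⊇ FOLLOW(S) ⊇ {$}; new: +{$}
  FOLLOW[S]={$}  FOLLOW[A]={}  FOLLOW[B]={$,b,c}
pass 2:
  B→c A: FOLLOW(A) ⊇ FOLLOW(B) ⊇ {$,b,c}; new: +{$,b,c}
  FOLLOW[S]={$}  FOLLOW[A]={$,b,c}  FOLLOW[B]={$,b,c}
pass 3: (no change)
  FOLLOW[S]={$}  FOLLOW[A]={$,b,c}  FOLLOW[B]={$,b,c}

FOLLOW(B) = ["$", "b", "c"]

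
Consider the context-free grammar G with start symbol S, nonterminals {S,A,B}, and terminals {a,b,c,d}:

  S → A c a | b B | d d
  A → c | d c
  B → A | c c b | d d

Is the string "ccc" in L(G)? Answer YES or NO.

Convert to CNF:
  S -> A X5 | T0 T0 | T2 B
  A -> T0 T1 | c
  B -> T0 T0 | T0 T1 | T1 X4 | c
  T0 -> d
  T1 -> c
  T2 -> b
  T3 -> a
  X4 -> T1 T2
  X5 -> T1 T3

CYK fill:
  T[0,0] 'c' = {A,B,T1}  orig:{A,B}
  T[1,1] 'c' = {A,B,T1}  orig:{A,B}
  T[2,2] 'c' = {A,B,T1}  orig:{A,B}
  T[0,1] 'cc' = ∅
  T[1,2] 'cc' = ∅
  T[0,2] 'ccc' = ∅

S ∉ T[0,2] ⇒ NO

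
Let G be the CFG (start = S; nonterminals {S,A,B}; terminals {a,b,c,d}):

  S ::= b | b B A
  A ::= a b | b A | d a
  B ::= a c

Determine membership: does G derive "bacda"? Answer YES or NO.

Convert to CNF:
  S -> T1 X4 | b
  A -> T0 T1 | T1 A | T2 T0
  B -> T0 T3
  T0 -> a
  T1 -> b
  T2 -> d
  T3 -> c
  X4 -> B A

CYK table (by increasing span):
  [0..0]={S,T1}  "b"  orig:{S}
  [1..1]={T0}  "a"  orig:{}
  [2..2]={T3}  "c"  orig:{}
  [3..3]={T2}  "d"  orig:{}
  [4..4]={T0}  "a"  orig:{}
  [0..1]=∅  "ba"
  [1..2]={B}  "ac"
  [2..3]=∅  "cd"
  [3..4]={A}  "da"
  [0..2]=∅  "bac"
  [1..3]=∅  "acd"
  [2..4]=∅  "cda"
  [0..3]=∅  "bacd"
  [1..4]={X4}  "acda"  orig:{}
  [0..4]={S}  "bacda"

S ∈ T[0,4] ⇒ YES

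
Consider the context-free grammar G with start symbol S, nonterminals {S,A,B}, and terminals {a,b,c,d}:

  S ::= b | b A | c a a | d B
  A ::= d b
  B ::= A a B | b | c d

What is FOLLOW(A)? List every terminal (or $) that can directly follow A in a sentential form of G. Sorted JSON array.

Compute FIRST by fixpoint:
[1]
  A via A→d b: +{d}
  B via B→A a B: +{d}
  B via B→b: +{b}
  B via B→c d: +{c}
  S via S→b: +{b}
  S via S→c a a: +{c}
  S via S→d B: +{d}
  FIRST[S]={b,c,d}  FIRST[A]={d}  FIRST[B]={b,c,d}
[2] (no change)
  FIRST[S]={b,c,d}  FIRST[A]={d}  FIRST[B]={b,c,d}

FOLLOW sets:
initialize: $ ∈ FOLLOW(S)
iter 1:
  B→A a B: FOLLOW(A) ⊇ FIRST(a) = {a}; new: +{a}
  S→b A: FOLLOW(A) ⊇ FOLLOW(S) ⊇ {$}; new: +{$}
  S→d B: FOLLOW(B) ⊇ FOLLOW(S) ⊇ {$}; new: +{$}
  FOLLOW[S]={$}  FOLLOW[A]={$,a}  FOLLOW[B]={$}
iter 2: done
  FOLLOW[S]={$}  FOLLOW[A]={$,a}  FOLLOW[B]={$}

FOLLOW(A) = ["$", "a"]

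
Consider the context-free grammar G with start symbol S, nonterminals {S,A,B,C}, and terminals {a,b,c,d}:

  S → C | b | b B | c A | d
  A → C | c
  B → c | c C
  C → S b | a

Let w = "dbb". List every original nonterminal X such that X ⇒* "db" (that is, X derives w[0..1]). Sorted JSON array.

Convert to CNF:
  S -> S T0 | T0 B | T1 A | a | b | d
  A -> S T0 | a | c
  B -> T1 C | c
  C -> S T0 | a
  T0 -> b
  T1 -> c

CYK fill, restricted to cells inside w[0..1]:
  cell(0,0) d: {S}
  cell(1,1) b: {S,T0}  orig:{S}
  cell(0,1) db: {A,C,S}

Original NTs in T[0,1] deriving "db": ["A", "C", "S"]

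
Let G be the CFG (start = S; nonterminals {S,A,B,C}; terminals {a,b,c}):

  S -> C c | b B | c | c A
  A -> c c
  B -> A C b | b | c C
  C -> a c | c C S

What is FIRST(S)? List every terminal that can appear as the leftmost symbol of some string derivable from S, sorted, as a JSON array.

FIRST sets, iterate to fixpoint:
[1]
  A via A→c c: +{c}
  B via B→A C b: +{c}
  B via B→b: +{b}
  C via C→a c: +{a}
  C via C→c C S: +{c}
  S via S→C c: +{a,c}
  S via S→b B: +{b}
  S: {a,b,c}  A: {c}  B: {b,c}  C: {a,c}
[2] (no change)
  S: {a,b,c}  A: {c}  B: {b,c}  C: {a,c}

FIRST(S) = ["a", "b", "c"]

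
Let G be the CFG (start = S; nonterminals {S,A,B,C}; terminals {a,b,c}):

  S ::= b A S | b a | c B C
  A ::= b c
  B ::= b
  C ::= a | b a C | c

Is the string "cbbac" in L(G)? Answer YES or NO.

Convert to CNF:
  S -> T0 T2 | T0 X4 | T1 X5
  A -> T0 T1
  B -> b
  C -> T0 X3 | a | c
  T0 -> b
  T1 -> c
  T2 -> a
  X3 -> T2 C
  X4 -> A S
  X5 -> B C

CYK fill:
  [0..0]={C,T1}  "c"  orig:{C}
  [1..1]={B,T0}  "b"  orig:{B}
  [2..2]={B,T0}  "b"  orig:{B}
  [3..3]={C,T2}  "a"  orig:{C}
  [4..4]={C,T1}  "c"  orig:{C}
  [0..1]=∅  "cb"
  [1..2]=∅  "bb"
  [2..3]={S,X5}  "ba"  orig:{S}
  [3..4]={X3}  "ac"  orig:{}
  [0..2]=∅  "cbb"
  [1..3]=∅  "bba"
  [2..4]={C}  "bac"
  [0..3]=∅  "cbba"
  [1..4]={X5}  "bbac"  orig:{}
  [0..4]={S}  "cbbac"

S ∈ T[0,4] ⇒ YES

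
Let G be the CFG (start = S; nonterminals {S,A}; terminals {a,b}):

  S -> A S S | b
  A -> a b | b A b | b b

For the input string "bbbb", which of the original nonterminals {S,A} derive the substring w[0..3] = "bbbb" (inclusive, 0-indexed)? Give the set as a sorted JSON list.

CNF form of G:
  S -> A X3 | b
  A -> T0 T1 | T1 T1 | T1 X2
  T0 -> a
  T1 -> b
  X2 -> A T1
  X3 -> S S

CYK fill, restricted to cells inside w[0..3]:
  [0..0]={S,T1}  "b"  orig:{S}
  [1..1]={S,T1}  "b"  orig:{S}
  [2..2]={S,T1}  "b"  orig:{S}
  [3..3]={S,T1}  "b"  orig:{S}
  [0..1]={A,X3}  "bb"  orig:{A}
  [1..2]={A,X3}  "bb"  orig:{A}
  [2..3]={A,X3}  "bb"  orig:{A}
  [0..2]={X2}  "bbb"  orig:{}
  [1..3]={X2}  "bbb"  orig:{}
  [0..3]={A,S}  "bbbb"

Original NTs in T[0,3] deriving "bbbb": ["A", "S"]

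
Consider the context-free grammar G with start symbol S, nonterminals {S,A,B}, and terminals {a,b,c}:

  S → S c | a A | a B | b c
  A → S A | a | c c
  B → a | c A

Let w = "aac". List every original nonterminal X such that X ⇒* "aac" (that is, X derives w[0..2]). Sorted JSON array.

CNF form of G:
  S -> S T0 | T1 A | T1 B | T2 T0
  A -> S A | T0 T0 | a
  B -> T0 A | a
  T0 -> c
  T1 -> a
  T2 -> b

Fill CYK table bottom-up (cells [i..j] with 0 ≤ i ≤ j ≤ 2 only):
  cell(0,0) a: {A,B,T1}  orig:{A,B}
  cell(1,1) a: {A,B,T1}  orig:{A,B}
  cell(2,2) c: {T0}  orig:{}
  cell(0,1) aa: {S}
  cell(1,2) ac: ∅
  cell(0,2) aac: {S}

Original NTs in T[0,2] deriving "aac": ["S"]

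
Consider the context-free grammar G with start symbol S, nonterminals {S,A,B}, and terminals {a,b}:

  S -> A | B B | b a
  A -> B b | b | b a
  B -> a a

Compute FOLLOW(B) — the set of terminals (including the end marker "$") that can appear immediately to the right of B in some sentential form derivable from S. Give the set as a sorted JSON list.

FIRST iteration:
pass 1:
  A via A→b: +{b}
  B via B→a a: +{a}
  S via S→A: +{b}
  S via S→B B: +{a}
  S: {a,b}  A: {b}  B: {a}
pass 2:
  A via A→B b: +{a}
  S: {a,b}  A: {a,b}  B: {a}
pass 3: (no change)
  S: {a,b}  A: {a,b}  B: {a}

FOLLOW sets:
FOLLOW(S) := {$}
round 1:
  A→B b: FOLLOW(B) ⊇ FIRST(b) = {b}; new: +{b}
  S→A: FOLLOW(A) ⊇ FOLLOW(S) ⊇ {$}; new: +{$}
  S→B B: FOLLOW(B) ⊇ FIRST(B) = {a}; new: +{a}
  S→B B: FOLLOW(B) ⊇ FOLLOW(S) ⊇ {$}; new: +{$}
  FOLLOW[S]={$}  FOLLOW[A]={$}  FOLLOW[B]={$,a,b}
round 2: (no change)
  FOLLOW[S]={$}  FOLLOW[A]={$}  FOLLOW[B]={$,a,b}

FOLLOW(B) = ["$", "a", "b"]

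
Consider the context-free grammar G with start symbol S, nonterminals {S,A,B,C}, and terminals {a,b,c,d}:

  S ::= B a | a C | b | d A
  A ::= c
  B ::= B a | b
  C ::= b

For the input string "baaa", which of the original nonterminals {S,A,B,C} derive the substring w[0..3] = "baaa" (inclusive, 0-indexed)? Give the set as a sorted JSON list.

CNF form of G:
  S -> B T0 | T0 C | T1 A | b
  A -> c
  B -> B T0 | b
  C -> b
  T0 -> a
  T1 -> d

Fill CYK table bottom-up, restricted to cells inside w[0..3]:
  T[0,0] 'b' = {B,C,S}
  T[1,1] 'a' = {T0}  orig:{}
  T[2,2] 'a' = {T0}  orig:{}
  T[3,3] 'a' = {T0}  orig:{}
  T[0,1] 'ba' = {B,S}
  T[1,2] 'aa' = ∅
  T[2,3] 'aa' = ∅
  T[0,2] 'baa' = {B,S}
  T[1,3] 'aaa' = ∅
  T[0,3] 'baaa' = {B,S}

Original NTs in T[0,3] deriving "baaa": ["B", "S"]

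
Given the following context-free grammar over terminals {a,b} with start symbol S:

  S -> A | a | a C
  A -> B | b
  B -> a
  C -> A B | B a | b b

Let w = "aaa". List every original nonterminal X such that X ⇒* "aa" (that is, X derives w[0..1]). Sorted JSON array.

Convert to CNF:
  S -> T0 C | a | b
  A -> a | b
  B -> a
  C -> A B | B T0 | T1 T1
  T0 -> a
  T1 -> b

CYK table (by increasing span) (cells [i..j] with 0 ≤ i ≤ j ≤ 1 only):
  [0..0]={A,B,S,T0}  "a"  orig:{A,B,S}
  [1..1]={A,B,S,T0}  "a"  orig:{A,B,S}
  [0..1]={C}  "aa"

Original NTs in T[0,1] deriving "aa": ["C"]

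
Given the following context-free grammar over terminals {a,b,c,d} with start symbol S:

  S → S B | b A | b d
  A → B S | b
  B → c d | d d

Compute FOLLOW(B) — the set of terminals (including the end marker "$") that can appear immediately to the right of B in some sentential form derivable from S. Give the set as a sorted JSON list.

FIRST sets, iterate to fixpoint:
pass 1:
  A via A→b: +{b}
  B via B→c d: +{c}
  B via B→d d: +{d}
  S via S→b A: +{b}
  FIRST[S]={b}  FIRST[A]={b}  FIRST[B]={c,d}
pass 2:
  A via A→B S: +{c,d}
  FIRST[S]={b}  FIRST[A]={b,c,d}  FIRST[B]={c,d}
pass 3: done
  FIRST[S]={b}  FIRST[A]={b,c,d}  FIRST[B]={c,d}

Compute FOLLOW by fixpoint:
FOLLOW(S) := {$}
[1]
  A→B S: FOLLOW(B) ⊇ FIRST(S) = {b}; new: +{b}
  S→S B: FOLLOW(S) ⊇ FIRST(B) = {c,d}; new: +{c,d}
  S→S B: FOLLOW(B) ⊇ FOLLOW(S) ⊇ {$,c,d}; new: +{$,c,d}
  S→b A: FOLLOW(A) ⊇ FOLLOW(S) ⊇ {$,c,d}; new: +{$,c,d}
  FOLLOW(S)={$,c,d}  FOLLOW(A)={$,c,d}  FOLLOW(B)={$,b,c,d}
[2] — fixpoint
  FOLLOW(S)={$,c,d}  FOLLOW(A)={$,c,d}  FOLLOW(B)={$,b,c,d}

FOLLOW(B) = ["$", "b", "c", "d"]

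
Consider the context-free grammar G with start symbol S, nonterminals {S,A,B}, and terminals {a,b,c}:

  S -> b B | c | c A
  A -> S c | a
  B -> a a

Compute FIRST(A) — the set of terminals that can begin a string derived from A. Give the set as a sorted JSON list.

Compute FIRST by fixpoint:
pass 1:
  A via A→a: +{a}
  B via B→a a: +{a}
  S via S→b B: +{b}
  S via S→c: +{c}
  FIRST(S)={b,c}  FIRST(A)={a}  FIRST(B)={a}
pass 2:
  A via A→S c: +{b,c}
  FIRST(S)={b,c}  FIRST(A)={a,b,c}  FIRST(B)={a}
pass 3: — fixpoint
  FIRST(S)={b,c}  FIRST(A)={a,b,c}  FIRST(B)={a}

FIRST(A) = ["a", "b", "c"]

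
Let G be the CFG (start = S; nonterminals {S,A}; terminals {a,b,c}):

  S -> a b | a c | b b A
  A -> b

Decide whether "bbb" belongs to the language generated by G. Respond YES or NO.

Convert to CNF:
  S -> T0 T1 | T0 T2 | T1 X3
  A -> b
  T0 -> a
  T1 -> b
  T2 -> c
  X3 -> T1 A

Fill CYK table bottom-up:
  T[0,0] 'b' = {A,T1}  orig:{A}
  T[1,1] 'b' = {A,T1}  orig:{A}
  T[2,2] 'b' = {A,T1}  orig:{A}
  T[0,1] 'bb' = {X3}  orig:{}
  T[1,2] 'bb' = {X3}  orig:{}
  T[0,2] 'bbb' = {S}

S ∈ T[0,2] ⇒ YES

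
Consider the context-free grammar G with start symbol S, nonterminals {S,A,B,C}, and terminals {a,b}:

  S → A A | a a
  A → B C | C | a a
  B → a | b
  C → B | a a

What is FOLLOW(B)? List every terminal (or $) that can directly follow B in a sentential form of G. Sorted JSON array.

Compute FIRST by fixpoint:
round 1:
  A via A→a a: +{a}
  B via B→a: +{a}
  B via B→b: +{b}
  C via C→B: +{a,b}
  S via S→A A: +{a}
  S: {a}  A: {a}  B: {a,b}  C: {a,b}
round 2:
  A via A→B C: +{b}
  S via S→A A: +{b}
  S: {a,b}  A: {a,b}  B: {a,b}  C: {a,b}
round 3: done
  S: {a,b}  A: {a,b}  B: {a,b}  C: {a,b}

FOLLOW iteration:
FOLLOW(S) := {$}
pass 1:
  A→B C: FOLLOW(B) ⊇ FIRST(C) = {a,b}; new: +{a,b}
  S→A A: FOLLOW(A) ⊇ FIRST(A) = {a,b}; new: +{a,b}
  S→A A: FOLLOW(A) ⊇ FOLLOW(S) ⊇ {$}; new: +{$}
  FOLLOW(S)={$}  FOLLOW(A)={$,a,b}  FOLLOW(B)={a,b}  FOLLOW(C)={}
pass 2:
  A→B C: FOLLOW(C) ⊇ FOLLOW(A) ⊇ {$,a,b}; new: +{$,a,b}
  C→B: FOLLOW(B) ⊇ FOLLOW(C) ⊇ {$,a,b}; new: +{$}
  FOLLOW(S)={$}  FOLLOW(A)={$,a,b}  FOLLOW(B)={$,a,b}  FOLLOW(C)={$,a,b}
pass 3: (stable)
  FOLLOW(S)={$}  FOLLOW(A)={$,a,b}  FOLLOW(B)={$,a,b}  FOLLOW(C)={$,a,b}

FOLLOW(B) = ["$", "a", "b"]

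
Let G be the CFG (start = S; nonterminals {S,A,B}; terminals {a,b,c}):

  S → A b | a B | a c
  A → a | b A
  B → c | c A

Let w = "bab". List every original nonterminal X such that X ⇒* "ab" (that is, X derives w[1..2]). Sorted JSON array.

Convert to CNF:
  S -> A T0 | T2 B | T2 T1
  A -> T0 A | a
  B -> T1 A | c
  T0 -> b
  T1 -> c
  T2 -> a

CYK fill, restricted to cells inside w[1..2]:
  T[1,1] 'a' = {A,T2}  orig:{A}
  T[2,2] 'b' = {T0}  orig:{}
  T[1,2] 'ab' = {S}

Original NTs in T[1,2] deriving "ab": ["S"]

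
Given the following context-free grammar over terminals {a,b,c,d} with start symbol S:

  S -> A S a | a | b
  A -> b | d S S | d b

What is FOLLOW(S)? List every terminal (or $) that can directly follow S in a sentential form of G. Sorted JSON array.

Compute FIRST by fixpoint:
pass 1:
  A via A→b: +{b}
  A via A→d S S: +{d}
  S via S→A S a: +{b,d}
  S via S→a: +{a}
  FIRST[S]={a,b,d}  FIRST[A]={b,d}
pass 2: (stable)
  FIRST[S]={a,b,d}  FIRST[A]={b,d}

Compute FOLLOW by fixpoint:
seed FOLLOW(S) with $
round 1:
  A→d S S: FOLLOW(S) ⊇ FIRST(S) = {a,b,d}; new: +{a,b,d}
  S→A S a: FOLLOW(A) ⊇ FIRST(S) = {a,b,d}; new: +{a,b,d}
  FOLLOW(S)={$,a,b,d}  FOLLOW(A)={a,b,d}
round 2: — fixpoint
  FOLLOW(S)={$,a,b,d}  FOLLOW(A)={a,b,d}

FOLLOW(S) = ["$", "a", "b", "d"]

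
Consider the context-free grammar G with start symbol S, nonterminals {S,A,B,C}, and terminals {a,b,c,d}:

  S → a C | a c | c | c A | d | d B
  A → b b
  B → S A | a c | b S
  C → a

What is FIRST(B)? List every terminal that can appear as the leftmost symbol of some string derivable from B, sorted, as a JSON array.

FIRST iteration:
round 1:
  A via A→b b: +{b}
  B via B→a c: +{a}
  B via B→b S: +{b}
  C via C→a: +{a}
  S via S→a C: +{a}
  S via S→c: +{c}
  S via S→d: +{d}
  S: {a,c,d}  A: {b}  B: {a,b}  C: {a}
round 2:
  B via B→S A: +{c,d}
  S: {a,c,d}  A: {b}  B: {a,b,c,d}  C: {a}
round 3: (stable)
  S: {a,c,d}  A: {b}  B: {a,b,c,d}  C: {a}

FIRST(B) = ["a", "b", "c", "d"]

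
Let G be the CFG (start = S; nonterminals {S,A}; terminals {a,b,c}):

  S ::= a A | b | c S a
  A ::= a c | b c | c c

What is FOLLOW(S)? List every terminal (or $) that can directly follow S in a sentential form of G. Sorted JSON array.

Compute FIRST by fixpoint:
[1]
  A via A→a c: +{a}
  A via A→b c: +{b}
  A via A→c c: +{c}
  S via S→a A: +{a}
  S via S→b: +{b}
  S via S→c S a: +{c}
  FIRST[S]={a,b,c}  FIRST[A]={a,b,c}
[2] done
  FIRST[S]={a,b,c}  FIRST[A]={a,b,c}

FOLLOW iteration:
FOLLOW(S) := {$}
iter 1:
  S→a A: FOLLOW(A) ⊇ FOLLOW(S) ⊇ {$}; new: +{$}
  S→c S a: FOLLOW(S) ⊇ FIRST(a) = {a}; new: +{a}
  FOLLOW[S]={$,a}  FOLLOW[A]={$}
iter 2:
  S→a A: FOLLOW(A) ⊇ FOLLOW(S) ⊇ {$,a}; new: +{a}
  FOLLOW[S]={$,a}  FOLLOW[A]={$,a}
iter 3: (no change)
  FOLLOW[S]={$,a}  FOLLOW[A]={$,a}

FOLLOW(S) = ["$", "a"]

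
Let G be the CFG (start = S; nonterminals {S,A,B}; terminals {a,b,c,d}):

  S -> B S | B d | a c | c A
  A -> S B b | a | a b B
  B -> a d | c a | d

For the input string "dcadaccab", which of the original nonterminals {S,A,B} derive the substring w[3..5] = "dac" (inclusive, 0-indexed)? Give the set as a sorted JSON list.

CNF form of G:
  S -> B S | B T2 | T1 T3 | T3 A
  A -> S X4 | T1 X5 | a
  B -> T1 T2 | T3 T1 | d
  T0 -> b
  T1 -> a
  T2 -> d
  T3 -> c
  X4 -> B T0
  X5 -> T0 B

CYK fill, restricted to cells inside w[3..5]:
  T[3,3] 'd' = {B,T2}  orig:{B}
  T[4,4] 'a' = {A,T1}  orig:{A}
  T[5,5] 'c' = {T3}  orig:{}
  T[3,4] 'da' = ∅
  T[4,5] 'ac' = {S}
  T[3,5] 'dac' = {S}

Original NTs in T[3,5] deriving "dac": ["S"]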